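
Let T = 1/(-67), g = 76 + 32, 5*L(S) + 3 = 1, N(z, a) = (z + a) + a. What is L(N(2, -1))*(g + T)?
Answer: -2894/67 ≈ -43.194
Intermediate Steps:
N(z, a) = z + 2*a (N(z, a) = (a + z) + a = z + 2*a)
L(S) = -⅖ (L(S) = -⅗ + (⅕)*1 = -⅗ + ⅕ = -⅖)
g = 108
T = -1/67 ≈ -0.014925
L(N(2, -1))*(g + T) = -2*(108 - 1/67)/5 = -⅖*7235/67 = -2894/67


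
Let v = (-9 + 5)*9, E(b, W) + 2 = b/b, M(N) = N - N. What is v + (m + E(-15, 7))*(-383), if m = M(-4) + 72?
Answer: -27229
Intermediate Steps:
M(N) = 0
m = 72 (m = 0 + 72 = 72)
E(b, W) = -1 (E(b, W) = -2 + b/b = -2 + 1 = -1)
v = -36 (v = -4*9 = -36)
v + (m + E(-15, 7))*(-383) = -36 + (72 - 1)*(-383) = -36 + 71*(-383) = -36 - 27193 = -27229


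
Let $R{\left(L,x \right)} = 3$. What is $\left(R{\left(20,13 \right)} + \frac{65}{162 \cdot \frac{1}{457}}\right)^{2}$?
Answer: $\frac{911496481}{26244} \approx 34732.0$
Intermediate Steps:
$\left(R{\left(20,13 \right)} + \frac{65}{162 \cdot \frac{1}{457}}\right)^{2} = \left(3 + \frac{65}{162 \cdot \frac{1}{457}}\right)^{2} = \left(3 + \frac{65}{\frac{162}{457}}\right)^{2} = \left(3 + 65 \cdot \frac{457}{162}\right)^{2} = \left(3 + \frac{29705}{162}\right)^{2} = \left(\frac{30191}{162}\right)^{2} = \frac{911496481}{26244}$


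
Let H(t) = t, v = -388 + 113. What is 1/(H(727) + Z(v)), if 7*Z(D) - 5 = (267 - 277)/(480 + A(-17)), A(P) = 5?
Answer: 97/70588 ≈ 0.0013742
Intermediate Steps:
v = -275
Z(D) = 69/97 (Z(D) = 5/7 + ((267 - 277)/(480 + 5))/7 = 5/7 + (-10/485)/7 = 5/7 + (-10*1/485)/7 = 5/7 + (⅐)*(-2/97) = 5/7 - 2/679 = 69/97)
1/(H(727) + Z(v)) = 1/(727 + 69/97) = 1/(70588/97) = 97/70588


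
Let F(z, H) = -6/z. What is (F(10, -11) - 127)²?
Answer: 407044/25 ≈ 16282.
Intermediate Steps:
(F(10, -11) - 127)² = (-6/10 - 127)² = (-6*⅒ - 127)² = (-⅗ - 127)² = (-638/5)² = 407044/25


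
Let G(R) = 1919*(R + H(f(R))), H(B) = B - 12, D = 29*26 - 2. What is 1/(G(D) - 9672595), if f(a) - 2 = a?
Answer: -1/6805609 ≈ -1.4694e-7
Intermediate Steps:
f(a) = 2 + a
D = 752 (D = 754 - 2 = 752)
H(B) = -12 + B
G(R) = -19190 + 3838*R (G(R) = 1919*(R + (-12 + (2 + R))) = 1919*(R + (-10 + R)) = 1919*(-10 + 2*R) = -19190 + 3838*R)
1/(G(D) - 9672595) = 1/((-19190 + 3838*752) - 9672595) = 1/((-19190 + 2886176) - 9672595) = 1/(2866986 - 9672595) = 1/(-6805609) = -1/6805609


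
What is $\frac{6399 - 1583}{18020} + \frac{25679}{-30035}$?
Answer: $- \frac{15904351}{27061535} \approx -0.58771$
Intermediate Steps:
$\frac{6399 - 1583}{18020} + \frac{25679}{-30035} = 4816 \cdot \frac{1}{18020} + 25679 \left(- \frac{1}{30035}\right) = \frac{1204}{4505} - \frac{25679}{30035} = - \frac{15904351}{27061535}$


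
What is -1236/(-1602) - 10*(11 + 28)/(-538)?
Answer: 107479/71823 ≈ 1.4964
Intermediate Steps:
-1236/(-1602) - 10*(11 + 28)/(-538) = -1236*(-1/1602) - 10*39*(-1/538) = 206/267 - 390*(-1/538) = 206/267 + 195/269 = 107479/71823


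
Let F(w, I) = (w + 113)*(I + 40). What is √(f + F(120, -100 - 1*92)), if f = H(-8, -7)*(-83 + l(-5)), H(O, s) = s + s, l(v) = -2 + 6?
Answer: I*√34310 ≈ 185.23*I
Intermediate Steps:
l(v) = 4
H(O, s) = 2*s
F(w, I) = (40 + I)*(113 + w) (F(w, I) = (113 + w)*(40 + I) = (40 + I)*(113 + w))
f = 1106 (f = (2*(-7))*(-83 + 4) = -14*(-79) = 1106)
√(f + F(120, -100 - 1*92)) = √(1106 + (4520 + 40*120 + 113*(-100 - 1*92) + (-100 - 1*92)*120)) = √(1106 + (4520 + 4800 + 113*(-100 - 92) + (-100 - 92)*120)) = √(1106 + (4520 + 4800 + 113*(-192) - 192*120)) = √(1106 + (4520 + 4800 - 21696 - 23040)) = √(1106 - 35416) = √(-34310) = I*√34310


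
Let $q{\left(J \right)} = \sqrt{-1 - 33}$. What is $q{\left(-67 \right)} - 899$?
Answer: $-899 + i \sqrt{34} \approx -899.0 + 5.831 i$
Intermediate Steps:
$q{\left(J \right)} = i \sqrt{34}$ ($q{\left(J \right)} = \sqrt{-34} = i \sqrt{34}$)
$q{\left(-67 \right)} - 899 = i \sqrt{34} - 899 = -899 + i \sqrt{34}$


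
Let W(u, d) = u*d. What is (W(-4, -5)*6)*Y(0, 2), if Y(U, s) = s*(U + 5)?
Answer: 1200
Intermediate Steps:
W(u, d) = d*u
Y(U, s) = s*(5 + U)
(W(-4, -5)*6)*Y(0, 2) = (-5*(-4)*6)*(2*(5 + 0)) = (20*6)*(2*5) = 120*10 = 1200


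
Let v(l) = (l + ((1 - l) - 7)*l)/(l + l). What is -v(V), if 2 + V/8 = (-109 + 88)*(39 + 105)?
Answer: -24203/2 ≈ -12102.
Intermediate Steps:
V = -24208 (V = -16 + 8*((-109 + 88)*(39 + 105)) = -16 + 8*(-21*144) = -16 + 8*(-3024) = -16 - 24192 = -24208)
v(l) = (l + l*(-6 - l))/(2*l) (v(l) = (l + (-6 - l)*l)/((2*l)) = (l + l*(-6 - l))*(1/(2*l)) = (l + l*(-6 - l))/(2*l))
-v(V) = -(-5/2 - ½*(-24208)) = -(-5/2 + 12104) = -1*24203/2 = -24203/2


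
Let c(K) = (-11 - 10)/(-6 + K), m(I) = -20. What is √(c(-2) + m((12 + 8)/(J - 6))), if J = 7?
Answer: I*√278/4 ≈ 4.1683*I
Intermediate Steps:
c(K) = -21/(-6 + K)
√(c(-2) + m((12 + 8)/(J - 6))) = √(-21/(-6 - 2) - 20) = √(-21/(-8) - 20) = √(-21*(-⅛) - 20) = √(21/8 - 20) = √(-139/8) = I*√278/4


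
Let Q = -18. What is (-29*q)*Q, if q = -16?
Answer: -8352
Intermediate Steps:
(-29*q)*Q = -29*(-16)*(-18) = 464*(-18) = -8352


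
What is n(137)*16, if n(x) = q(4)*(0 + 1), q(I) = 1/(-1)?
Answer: -16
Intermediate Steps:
q(I) = -1
n(x) = -1 (n(x) = -(0 + 1) = -1*1 = -1)
n(137)*16 = -1*16 = -16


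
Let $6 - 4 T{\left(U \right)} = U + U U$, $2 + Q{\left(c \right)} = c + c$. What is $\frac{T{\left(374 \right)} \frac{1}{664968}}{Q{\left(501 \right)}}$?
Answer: $- \frac{11687}{221656000} \approx -5.2726 \cdot 10^{-5}$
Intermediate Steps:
$Q{\left(c \right)} = -2 + 2 c$ ($Q{\left(c \right)} = -2 + \left(c + c\right) = -2 + 2 c$)
$T{\left(U \right)} = \frac{3}{2} - \frac{U}{4} - \frac{U^{2}}{4}$ ($T{\left(U \right)} = \frac{3}{2} - \frac{U + U U}{4} = \frac{3}{2} - \frac{U + U^{2}}{4} = \frac{3}{2} - \left(\frac{U}{4} + \frac{U^{2}}{4}\right) = \frac{3}{2} - \frac{U}{4} - \frac{U^{2}}{4}$)
$\frac{T{\left(374 \right)} \frac{1}{664968}}{Q{\left(501 \right)}} = \frac{\left(\frac{3}{2} - \frac{187}{2} - \frac{374^{2}}{4}\right) \frac{1}{664968}}{-2 + 2 \cdot 501} = \frac{\left(\frac{3}{2} - \frac{187}{2} - 34969\right) \frac{1}{664968}}{-2 + 1002} = \frac{\left(\frac{3}{2} - \frac{187}{2} - 34969\right) \frac{1}{664968}}{1000} = \left(-35061\right) \frac{1}{664968} \cdot \frac{1}{1000} = \left(- \frac{11687}{221656}\right) \frac{1}{1000} = - \frac{11687}{221656000}$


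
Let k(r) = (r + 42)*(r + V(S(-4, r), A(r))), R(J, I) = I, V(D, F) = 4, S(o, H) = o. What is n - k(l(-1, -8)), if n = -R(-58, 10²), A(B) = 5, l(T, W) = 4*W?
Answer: 180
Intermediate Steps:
n = -100 (n = -1*10² = -1*100 = -100)
k(r) = (4 + r)*(42 + r) (k(r) = (r + 42)*(r + 4) = (42 + r)*(4 + r) = (4 + r)*(42 + r))
n - k(l(-1, -8)) = -100 - (168 + (4*(-8))² + 46*(4*(-8))) = -100 - (168 + (-32)² + 46*(-32)) = -100 - (168 + 1024 - 1472) = -100 - 1*(-280) = -100 + 280 = 180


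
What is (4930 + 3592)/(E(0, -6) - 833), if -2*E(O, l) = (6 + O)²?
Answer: -8522/851 ≈ -10.014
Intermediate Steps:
E(O, l) = -(6 + O)²/2
(4930 + 3592)/(E(0, -6) - 833) = (4930 + 3592)/(-(6 + 0)²/2 - 833) = 8522/(-½*6² - 833) = 8522/(-½*36 - 833) = 8522/(-18 - 833) = 8522/(-851) = 8522*(-1/851) = -8522/851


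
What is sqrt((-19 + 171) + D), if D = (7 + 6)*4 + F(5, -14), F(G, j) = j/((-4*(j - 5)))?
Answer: sqrt(294310)/38 ≈ 14.276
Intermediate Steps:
F(G, j) = j/(20 - 4*j) (F(G, j) = j/((-4*(-5 + j))) = j/(20 - 4*j))
D = 1969/38 (D = (7 + 6)*4 - 1*(-14)/(-20 + 4*(-14)) = 13*4 - 1*(-14)/(-20 - 56) = 52 - 1*(-14)/(-76) = 52 - 1*(-14)*(-1/76) = 52 - 7/38 = 1969/38 ≈ 51.816)
sqrt((-19 + 171) + D) = sqrt((-19 + 171) + 1969/38) = sqrt(152 + 1969/38) = sqrt(7745/38) = sqrt(294310)/38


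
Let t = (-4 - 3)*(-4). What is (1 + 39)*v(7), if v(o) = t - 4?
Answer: 960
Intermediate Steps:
t = 28 (t = -7*(-4) = 28)
v(o) = 24 (v(o) = 28 - 4 = 24)
(1 + 39)*v(7) = (1 + 39)*24 = 40*24 = 960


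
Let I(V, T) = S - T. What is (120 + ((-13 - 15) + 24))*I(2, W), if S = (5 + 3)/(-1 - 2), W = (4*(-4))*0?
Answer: -928/3 ≈ -309.33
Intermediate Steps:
W = 0 (W = -16*0 = 0)
S = -8/3 (S = 8/(-3) = 8*(-⅓) = -8/3 ≈ -2.6667)
I(V, T) = -8/3 - T
(120 + ((-13 - 15) + 24))*I(2, W) = (120 + ((-13 - 15) + 24))*(-8/3 - 1*0) = (120 + (-28 + 24))*(-8/3 + 0) = (120 - 4)*(-8/3) = 116*(-8/3) = -928/3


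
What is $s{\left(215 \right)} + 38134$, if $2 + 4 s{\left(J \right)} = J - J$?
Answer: $\frac{76267}{2} \approx 38134.0$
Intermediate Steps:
$s{\left(J \right)} = - \frac{1}{2}$ ($s{\left(J \right)} = - \frac{1}{2} + \frac{J - J}{4} = - \frac{1}{2} + \frac{1}{4} \cdot 0 = - \frac{1}{2} + 0 = - \frac{1}{2}$)
$s{\left(215 \right)} + 38134 = - \frac{1}{2} + 38134 = \frac{76267}{2}$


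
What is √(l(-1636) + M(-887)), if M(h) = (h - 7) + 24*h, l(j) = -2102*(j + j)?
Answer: √6855562 ≈ 2618.3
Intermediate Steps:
l(j) = -4204*j
M(h) = -7 + 25*h (M(h) = (-7 + h) + 24*h = -7 + 25*h)
√(l(-1636) + M(-887)) = √(-4204*(-1636) + (-7 + 25*(-887))) = √(6877744 + (-7 - 22175)) = √(6877744 - 22182) = √6855562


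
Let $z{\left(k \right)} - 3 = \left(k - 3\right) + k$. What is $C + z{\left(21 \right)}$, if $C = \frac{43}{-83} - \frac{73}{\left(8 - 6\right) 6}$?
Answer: $\frac{35257}{996} \approx 35.399$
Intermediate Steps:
$z{\left(k \right)} = 2 k$ ($z{\left(k \right)} = 3 + \left(\left(k - 3\right) + k\right) = 3 + \left(\left(-3 + k\right) + k\right) = 3 + \left(-3 + 2 k\right) = 2 k$)
$C = - \frac{6575}{996}$ ($C = 43 \left(- \frac{1}{83}\right) - \frac{73}{2 \cdot 6} = - \frac{43}{83} - \frac{73}{12} = - \frac{6575}{996} \approx -6.6014$)
$C + z{\left(21 \right)} = - \frac{6575}{996} + 2 \cdot 21 = - \frac{6575}{996} + 42 = \frac{35257}{996}$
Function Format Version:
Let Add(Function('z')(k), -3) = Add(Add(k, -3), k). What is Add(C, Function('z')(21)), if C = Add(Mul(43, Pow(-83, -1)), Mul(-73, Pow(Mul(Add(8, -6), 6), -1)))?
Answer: Rational(35257, 996) ≈ 35.399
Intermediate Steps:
Function('z')(k) = Mul(2, k) (Function('z')(k) = Add(3, Add(Add(k, -3), k)) = Add(3, Add(Add(-3, k), k)) = Add(3, Add(-3, Mul(2, k))) = Mul(2, k))
C = Rational(-6575, 996) (C = Add(Mul(43, Rational(-1, 83)), Mul(-73, Pow(Mul(2, 6), -1))) = Add(Rational(-43, 83), Mul(-73, Pow(12, -1))) = Add(Rational(-43, 83), Mul(-73, Rational(1, 12))) = Add(Rational(-43, 83), Rational(-73, 12)) = Rational(-6575, 996) ≈ -6.6014)
Add(C, Function('z')(21)) = Add(Rational(-6575, 996), Mul(2, 21)) = Add(Rational(-6575, 996), 42) = Rational(35257, 996)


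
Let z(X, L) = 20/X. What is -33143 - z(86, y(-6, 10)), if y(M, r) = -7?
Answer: -1425159/43 ≈ -33143.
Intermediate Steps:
-33143 - z(86, y(-6, 10)) = -33143 - 20/86 = -33143 - 1*10/43 = -33143 - 10/43 = -1425159/43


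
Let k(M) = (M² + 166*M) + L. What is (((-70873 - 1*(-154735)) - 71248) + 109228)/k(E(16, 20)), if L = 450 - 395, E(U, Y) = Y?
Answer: 121842/3775 ≈ 32.276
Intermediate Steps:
L = 55
k(M) = 55 + M² + 166*M (k(M) = (M² + 166*M) + 55 = 55 + M² + 166*M)
(((-70873 - 1*(-154735)) - 71248) + 109228)/k(E(16, 20)) = (((-70873 - 1*(-154735)) - 71248) + 109228)/(55 + 20² + 166*20) = (((-70873 + 154735) - 71248) + 109228)/(55 + 400 + 3320) = ((83862 - 71248) + 109228)/3775 = (12614 + 109228)*(1/3775) = 121842*(1/3775) = 121842/3775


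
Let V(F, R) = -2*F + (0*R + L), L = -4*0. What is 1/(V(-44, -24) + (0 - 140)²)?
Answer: 1/19688 ≈ 5.0792e-5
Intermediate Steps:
L = 0
V(F, R) = -2*F (V(F, R) = -2*F + (0*R + 0) = -2*F + (0 + 0) = -2*F + 0 = -2*F)
1/(V(-44, -24) + (0 - 140)²) = 1/(-2*(-44) + (0 - 140)²) = 1/(88 + (-140)²) = 1/(88 + 19600) = 1/19688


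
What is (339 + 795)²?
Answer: 1285956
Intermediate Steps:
(339 + 795)² = 1134² = 1285956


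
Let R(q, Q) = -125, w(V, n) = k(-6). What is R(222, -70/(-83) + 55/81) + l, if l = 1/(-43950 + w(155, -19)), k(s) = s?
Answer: -5494501/43956 ≈ -125.00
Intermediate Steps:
w(V, n) = -6
l = -1/43956 (l = 1/(-43950 - 6) = 1/(-43956) = -1/43956 ≈ -2.2750e-5)
R(222, -70/(-83) + 55/81) + l = -125 - 1/43956 = -5494501/43956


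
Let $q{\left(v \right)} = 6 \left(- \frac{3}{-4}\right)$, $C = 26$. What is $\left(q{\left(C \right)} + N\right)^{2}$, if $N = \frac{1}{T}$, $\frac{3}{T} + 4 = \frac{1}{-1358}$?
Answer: $\frac{4622500}{461041} \approx 10.026$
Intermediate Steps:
$T = - \frac{1358}{1811}$ ($T = \frac{3}{-4 + \frac{1}{-1358}} = \frac{3}{-4 - \frac{1}{1358}} = \frac{3}{- \frac{5433}{1358}} = 3 \left(- \frac{1358}{5433}\right) = - \frac{1358}{1811} \approx -0.74986$)
$q{\left(v \right)} = \frac{9}{2}$ ($q{\left(v \right)} = 6 \left(\left(-3\right) \left(- \frac{1}{4}\right)\right) = 6 \cdot \frac{3}{4} = \frac{9}{2}$)
$N = - \frac{1811}{1358}$ ($N = \frac{1}{- \frac{1358}{1811}} = - \frac{1811}{1358} \approx -1.3336$)
$\left(q{\left(C \right)} + N\right)^{2} = \left(\frac{9}{2} - \frac{1811}{1358}\right)^{2} = \left(\frac{2150}{679}\right)^{2} = \frac{4622500}{461041}$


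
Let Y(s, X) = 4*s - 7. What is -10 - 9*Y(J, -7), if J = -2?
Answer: 125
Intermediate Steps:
Y(s, X) = -7 + 4*s
-10 - 9*Y(J, -7) = -10 - 9*(-7 + 4*(-2)) = -10 - 9*(-7 - 8) = -10 - 9*(-15) = -10 + 135 = 125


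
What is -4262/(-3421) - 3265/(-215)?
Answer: 2417179/147103 ≈ 16.432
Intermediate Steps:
-4262/(-3421) - 3265/(-215) = -4262*(-1/3421) - 3265*(-1/215) = 4262/3421 + 653/43 = 2417179/147103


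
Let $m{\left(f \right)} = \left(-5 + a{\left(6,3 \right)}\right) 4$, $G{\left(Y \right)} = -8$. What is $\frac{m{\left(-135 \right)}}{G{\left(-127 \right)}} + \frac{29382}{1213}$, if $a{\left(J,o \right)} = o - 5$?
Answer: $\frac{67255}{2426} \approx 27.723$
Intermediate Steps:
$a{\left(J,o \right)} = -5 + o$ ($a{\left(J,o \right)} = o - 5 = -5 + o$)
$m{\left(f \right)} = -28$ ($m{\left(f \right)} = \left(-5 + \left(-5 + 3\right)\right) 4 = \left(-5 - 2\right) 4 = \left(-7\right) 4 = -28$)
$\frac{m{\left(-135 \right)}}{G{\left(-127 \right)}} + \frac{29382}{1213} = - \frac{28}{-8} + \frac{29382}{1213} = \left(-28\right) \left(- \frac{1}{8}\right) + 29382 \cdot \frac{1}{1213} = \frac{7}{2} + \frac{29382}{1213} = \frac{67255}{2426}$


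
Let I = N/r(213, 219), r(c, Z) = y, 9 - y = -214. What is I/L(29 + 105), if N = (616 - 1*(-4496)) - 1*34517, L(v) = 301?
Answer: -29405/67123 ≈ -0.43808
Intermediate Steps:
y = 223 (y = 9 - 1*(-214) = 9 + 214 = 223)
r(c, Z) = 223
N = -29405 (N = (616 + 4496) - 34517 = 5112 - 34517 = -29405)
I = -29405/223 ≈ -131.86
I/L(29 + 105) = -29405/223/301 = -29405/223*1/301 = -29405/67123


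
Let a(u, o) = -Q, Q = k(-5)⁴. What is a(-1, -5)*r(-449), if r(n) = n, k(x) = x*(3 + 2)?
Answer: 175390625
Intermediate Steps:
k(x) = 5*x (k(x) = x*5 = 5*x)
Q = 390625 (Q = (5*(-5))⁴ = (-25)⁴ = 390625)
a(u, o) = -390625 (a(u, o) = -1*390625 = -390625)
a(-1, -5)*r(-449) = -390625*(-449) = 175390625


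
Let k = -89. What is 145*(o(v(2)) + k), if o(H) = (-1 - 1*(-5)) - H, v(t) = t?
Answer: -12615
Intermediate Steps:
o(H) = 4 - H (o(H) = (-1 + 5) - H = 4 - H)
145*(o(v(2)) + k) = 145*((4 - 1*2) - 89) = 145*((4 - 2) - 89) = 145*(2 - 89) = 145*(-87) = -12615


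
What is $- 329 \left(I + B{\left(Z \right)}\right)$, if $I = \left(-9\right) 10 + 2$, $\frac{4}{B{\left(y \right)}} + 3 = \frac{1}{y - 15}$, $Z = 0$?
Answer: $\frac{675766}{23} \approx 29381.0$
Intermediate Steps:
$B{\left(y \right)} = \frac{4}{-3 + \frac{1}{-15 + y}}$ ($B{\left(y \right)} = \frac{4}{-3 + \frac{1}{y - 15}} = \frac{4}{-3 + \frac{1}{-15 + y}}$)
$I = -88$ ($I = -90 + 2 = -88$)
$- 329 \left(I + B{\left(Z \right)}\right) = - 329 \left(-88 + \frac{4 \left(15 - 0\right)}{-46 + 3 \cdot 0}\right) = - 329 \left(-88 + \frac{4 \left(15 + 0\right)}{-46 + 0}\right) = - 329 \left(-88 + 4 \frac{1}{-46} \cdot 15\right) = - 329 \left(-88 + 4 \left(- \frac{1}{46}\right) 15\right) = - 329 \left(-88 - \frac{30}{23}\right) = \left(-329\right) \left(- \frac{2054}{23}\right) = \frac{675766}{23}$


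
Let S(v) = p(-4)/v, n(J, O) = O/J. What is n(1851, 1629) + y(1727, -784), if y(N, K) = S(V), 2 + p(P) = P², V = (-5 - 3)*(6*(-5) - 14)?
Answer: 99887/108592 ≈ 0.91984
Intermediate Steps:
V = 352 (V = -8*(-30 - 14) = -8*(-44) = 352)
p(P) = -2 + P²
S(v) = 14/v (S(v) = (-2 + (-4)²)/v = (-2 + 16)/v = 14/v)
y(N, K) = 7/176 (y(N, K) = 14/352 = 14*(1/352) = 7/176)
n(1851, 1629) + y(1727, -784) = 1629/1851 + 7/176 = 1629*(1/1851) + 7/176 = 543/617 + 7/176 = 99887/108592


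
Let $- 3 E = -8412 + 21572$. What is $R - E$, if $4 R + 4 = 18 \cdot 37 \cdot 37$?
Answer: $\frac{63277}{6} \approx 10546.0$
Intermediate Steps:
$E = - \frac{13160}{3}$ ($E = - \frac{-8412 + 21572}{3} = \left(- \frac{1}{3}\right) 13160 = - \frac{13160}{3} \approx -4386.7$)
$R = \frac{12319}{2}$ ($R = -1 + \frac{18 \cdot 37 \cdot 37}{4} = -1 + \frac{666 \cdot 37}{4} = -1 + \frac{1}{4} \cdot 24642 = -1 + \frac{12321}{2} = \frac{12319}{2} \approx 6159.5$)
$R - E = \frac{12319}{2} - - \frac{13160}{3} = \frac{12319}{2} + \frac{13160}{3} = \frac{63277}{6}$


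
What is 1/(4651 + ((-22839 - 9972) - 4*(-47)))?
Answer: -1/27972 ≈ -3.5750e-5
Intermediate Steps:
1/(4651 + ((-22839 - 9972) - 4*(-47))) = 1/(4651 + (-32811 + 188)) = 1/(4651 - 32623) = 1/(-27972) = -1/27972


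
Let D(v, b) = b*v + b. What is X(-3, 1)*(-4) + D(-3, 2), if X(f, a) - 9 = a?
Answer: -44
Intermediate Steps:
X(f, a) = 9 + a
D(v, b) = b + b*v
X(-3, 1)*(-4) + D(-3, 2) = (9 + 1)*(-4) + 2*(1 - 3) = 10*(-4) + 2*(-2) = -40 - 4 = -44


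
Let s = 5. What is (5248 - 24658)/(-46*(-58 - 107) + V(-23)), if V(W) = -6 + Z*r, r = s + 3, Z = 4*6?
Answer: -3235/1296 ≈ -2.4961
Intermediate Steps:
Z = 24
r = 8 (r = 5 + 3 = 8)
V(W) = 186 (V(W) = -6 + 24*8 = -6 + 192 = 186)
(5248 - 24658)/(-46*(-58 - 107) + V(-23)) = (5248 - 24658)/(-46*(-58 - 107) + 186) = -19410/(-46*(-165) + 186) = -19410/(7590 + 186) = -19410/7776 = -19410*1/7776 = -3235/1296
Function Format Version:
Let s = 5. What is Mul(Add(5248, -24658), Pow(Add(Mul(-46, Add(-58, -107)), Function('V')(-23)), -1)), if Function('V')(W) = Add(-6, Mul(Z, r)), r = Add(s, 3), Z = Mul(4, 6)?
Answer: Rational(-3235, 1296) ≈ -2.4961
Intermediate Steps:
Z = 24
r = 8 (r = Add(5, 3) = 8)
Function('V')(W) = 186 (Function('V')(W) = Add(-6, Mul(24, 8)) = Add(-6, 192) = 186)
Mul(Add(5248, -24658), Pow(Add(Mul(-46, Add(-58, -107)), Function('V')(-23)), -1)) = Mul(Add(5248, -24658), Pow(Add(Mul(-46, Add(-58, -107)), 186), -1)) = Mul(-19410, Pow(Add(Mul(-46, -165), 186), -1)) = Mul(-19410, Pow(Add(7590, 186), -1)) = Mul(-19410, Pow(7776, -1)) = Mul(-19410, Rational(1, 7776)) = Rational(-3235, 1296)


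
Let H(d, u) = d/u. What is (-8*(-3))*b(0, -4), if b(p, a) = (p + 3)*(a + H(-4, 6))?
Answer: -336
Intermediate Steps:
b(p, a) = (3 + p)*(-2/3 + a) (b(p, a) = (p + 3)*(a - 4/6) = (3 + p)*(a - 4*1/6) = (3 + p)*(a - 2/3) = (3 + p)*(-2/3 + a))
(-8*(-3))*b(0, -4) = (-8*(-3))*(-2 + 3*(-4) - 2/3*0 - 4*0) = 24*(-2 - 12 + 0 + 0) = 24*(-14) = -336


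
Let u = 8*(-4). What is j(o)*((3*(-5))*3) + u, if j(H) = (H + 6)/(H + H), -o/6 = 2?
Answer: -173/4 ≈ -43.250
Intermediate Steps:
o = -12 (o = -6*2 = -12)
j(H) = (6 + H)/(2*H) (j(H) = (6 + H)/((2*H)) = (6 + H)*(1/(2*H)) = (6 + H)/(2*H))
u = -32
j(o)*((3*(-5))*3) + u = ((½)*(6 - 12)/(-12))*((3*(-5))*3) - 32 = ((½)*(-1/12)*(-6))*(-15*3) - 32 = (¼)*(-45) - 32 = -45/4 - 32 = -173/4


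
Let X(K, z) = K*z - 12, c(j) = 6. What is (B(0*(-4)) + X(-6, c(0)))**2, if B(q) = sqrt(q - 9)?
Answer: 2295 - 288*I ≈ 2295.0 - 288.0*I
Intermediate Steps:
B(q) = sqrt(-9 + q)
X(K, z) = -12 + K*z
(B(0*(-4)) + X(-6, c(0)))**2 = (sqrt(-9 + 0*(-4)) + (-12 - 6*6))**2 = (sqrt(-9 + 0) + (-12 - 36))**2 = (sqrt(-9) - 48)**2 = (3*I - 48)**2 = (-48 + 3*I)**2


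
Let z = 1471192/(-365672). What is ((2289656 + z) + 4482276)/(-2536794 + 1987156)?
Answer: -291192903/23634434 ≈ -12.321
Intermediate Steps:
z = -173/43 (z = 1471192*(-1/365672) = -173/43 ≈ -4.0233)
((2289656 + z) + 4482276)/(-2536794 + 1987156) = ((2289656 - 173/43) + 4482276)/(-2536794 + 1987156) = (98455035/43 + 4482276)/(-549638) = (291192903/43)*(-1/549638) = -291192903/23634434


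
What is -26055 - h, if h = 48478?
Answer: -74533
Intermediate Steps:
-26055 - h = -26055 - 1*48478 = -26055 - 48478 = -74533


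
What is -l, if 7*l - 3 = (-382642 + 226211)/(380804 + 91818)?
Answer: -180205/472622 ≈ -0.38129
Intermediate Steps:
l = 180205/472622 (l = 3/7 + ((-382642 + 226211)/(380804 + 91818))/7 = 3/7 + (-156431/472622)/7 = 3/7 + (-156431*1/472622)/7 = 3/7 + (1/7)*(-156431/472622) = 3/7 - 156431/3308354 = 180205/472622 ≈ 0.38129)
-l = -1*180205/472622 = -180205/472622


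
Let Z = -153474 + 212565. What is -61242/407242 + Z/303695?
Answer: 15796092/357449015 ≈ 0.044191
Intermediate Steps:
Z = 59091
-61242/407242 + Z/303695 = -61242/407242 + 59091/303695 = -61242*1/407242 + 59091*(1/303695) = -177/1177 + 59091/303695 = 15796092/357449015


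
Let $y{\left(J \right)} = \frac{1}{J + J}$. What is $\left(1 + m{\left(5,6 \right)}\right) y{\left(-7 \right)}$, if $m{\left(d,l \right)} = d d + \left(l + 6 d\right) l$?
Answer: $- \frac{121}{7} \approx -17.286$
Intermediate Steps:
$y{\left(J \right)} = \frac{1}{2 J}$
$m{\left(d,l \right)} = d^{2} + l \left(l + 6 d\right)$
$\left(1 + m{\left(5,6 \right)}\right) y{\left(-7 \right)} = \left(1 + \left(5^{2} + 6^{2} + 6 \cdot 5 \cdot 6\right)\right) \frac{1}{2 \left(-7\right)} = \left(1 + \left(25 + 36 + 180\right)\right) \frac{1}{2} \left(- \frac{1}{7}\right) = \left(1 + 241\right) \left(- \frac{1}{14}\right) = 242 \left(- \frac{1}{14}\right) = - \frac{121}{7}$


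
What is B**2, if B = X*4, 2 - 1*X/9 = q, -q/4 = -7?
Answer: 876096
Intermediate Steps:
q = 28 (q = -4*(-7) = 28)
X = -234 (X = 18 - 9*28 = 18 - 252 = -234)
B = -936 (B = -234*4 = -936)
B**2 = (-936)**2 = 876096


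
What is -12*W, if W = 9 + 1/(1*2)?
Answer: -114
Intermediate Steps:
W = 19/2 (W = 9 + 1/2 = 19/2 ≈ 9.5000)
-12*W = -12*19/2 = -114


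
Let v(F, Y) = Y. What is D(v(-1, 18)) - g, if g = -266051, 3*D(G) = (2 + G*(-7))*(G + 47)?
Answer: 790093/3 ≈ 2.6336e+5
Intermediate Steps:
D(G) = (2 - 7*G)*(47 + G)/3 (D(G) = ((2 + G*(-7))*(G + 47))/3 = ((2 - 7*G)*(47 + G))/3 = (2 - 7*G)*(47 + G)/3)
D(v(-1, 18)) - g = (94/3 - 109*18 - 7/3*18²) - 1*(-266051) = (94/3 - 1962 - 7/3*324) + 266051 = (94/3 - 1962 - 756) + 266051 = -8060/3 + 266051 = 790093/3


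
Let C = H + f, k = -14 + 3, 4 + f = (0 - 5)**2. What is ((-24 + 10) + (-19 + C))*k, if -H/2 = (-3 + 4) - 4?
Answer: 66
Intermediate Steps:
f = 21 (f = -4 + (0 - 5)**2 = -4 + (-5)**2 = -4 + 25 = 21)
H = 6 (H = -2*((-3 + 4) - 4) = -2*(1 - 4) = -2*(-3) = 6)
k = -11
C = 27 (C = 6 + 21 = 27)
((-24 + 10) + (-19 + C))*k = ((-24 + 10) + (-19 + 27))*(-11) = (-14 + 8)*(-11) = -6*(-11) = 66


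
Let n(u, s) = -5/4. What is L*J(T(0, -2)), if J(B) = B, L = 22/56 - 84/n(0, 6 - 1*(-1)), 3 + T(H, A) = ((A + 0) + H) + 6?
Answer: 9463/140 ≈ 67.593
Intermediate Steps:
n(u, s) = -5/4 (n(u, s) = -5*¼ = -5/4)
T(H, A) = 3 + A + H (T(H, A) = -3 + (((A + 0) + H) + 6) = -3 + ((A + H) + 6) = -3 + (6 + A + H) = 3 + A + H)
L = 9463/140 (L = 22/56 - 84/(-5/4) = 22*(1/56) - 84*(-⅘) = 11/28 + 336/5 = 9463/140 ≈ 67.593)
L*J(T(0, -2)) = 9463*(3 - 2 + 0)/140 = (9463/140)*1 = 9463/140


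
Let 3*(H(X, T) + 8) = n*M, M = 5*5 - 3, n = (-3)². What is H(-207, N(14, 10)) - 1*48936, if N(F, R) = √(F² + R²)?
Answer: -48878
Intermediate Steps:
n = 9
M = 22 (M = 25 - 3 = 22)
H(X, T) = 58 (H(X, T) = -8 + (9*22)/3 = -8 + (⅓)*198 = -8 + 66 = 58)
H(-207, N(14, 10)) - 1*48936 = 58 - 1*48936 = 58 - 48936 = -48878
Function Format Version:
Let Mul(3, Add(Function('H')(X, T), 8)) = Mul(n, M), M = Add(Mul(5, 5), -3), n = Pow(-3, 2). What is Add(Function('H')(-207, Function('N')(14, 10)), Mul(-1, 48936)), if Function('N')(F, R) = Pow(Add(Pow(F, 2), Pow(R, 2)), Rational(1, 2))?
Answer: -48878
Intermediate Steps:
n = 9
M = 22 (M = Add(25, -3) = 22)
Function('H')(X, T) = 58 (Function('H')(X, T) = Add(-8, Mul(Rational(1, 3), Mul(9, 22))) = Add(-8, Mul(Rational(1, 3), 198)) = Add(-8, 66) = 58)
Add(Function('H')(-207, Function('N')(14, 10)), Mul(-1, 48936)) = Add(58, Mul(-1, 48936)) = Add(58, -48936) = -48878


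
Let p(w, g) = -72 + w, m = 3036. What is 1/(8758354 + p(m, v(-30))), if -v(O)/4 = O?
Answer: 1/8761318 ≈ 1.1414e-7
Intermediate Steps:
v(O) = -4*O
1/(8758354 + p(m, v(-30))) = 1/(8758354 + (-72 + 3036)) = 1/(8758354 + 2964) = 1/8761318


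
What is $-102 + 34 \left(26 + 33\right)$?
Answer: $1904$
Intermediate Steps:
$-102 + 34 \left(26 + 33\right) = -102 + 34 \cdot 59 = -102 + 2006 = 1904$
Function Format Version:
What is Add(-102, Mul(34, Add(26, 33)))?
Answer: 1904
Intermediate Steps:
Add(-102, Mul(34, Add(26, 33))) = Add(-102, Mul(34, 59)) = Add(-102, 2006) = 1904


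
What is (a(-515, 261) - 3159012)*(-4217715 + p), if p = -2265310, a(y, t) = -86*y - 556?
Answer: 20196425155950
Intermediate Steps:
a(y, t) = -556 - 86*y
(a(-515, 261) - 3159012)*(-4217715 + p) = ((-556 - 86*(-515)) - 3159012)*(-4217715 - 2265310) = ((-556 + 44290) - 3159012)*(-6483025) = (43734 - 3159012)*(-6483025) = -3115278*(-6483025) = 20196425155950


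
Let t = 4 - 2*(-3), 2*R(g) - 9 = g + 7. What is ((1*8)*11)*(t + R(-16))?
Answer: 880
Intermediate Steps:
R(g) = 8 + g/2 (R(g) = 9/2 + (g + 7)/2 = 9/2 + (7 + g)/2 = 9/2 + (7/2 + g/2) = 8 + g/2)
t = 10 (t = 4 + 6 = 10)
((1*8)*11)*(t + R(-16)) = ((1*8)*11)*(10 + (8 + (½)*(-16))) = (8*11)*(10 + (8 - 8)) = 88*(10 + 0) = 88*10 = 880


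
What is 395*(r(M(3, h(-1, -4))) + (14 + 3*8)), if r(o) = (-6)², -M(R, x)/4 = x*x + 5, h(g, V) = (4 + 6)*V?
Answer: 29230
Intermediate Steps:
h(g, V) = 10*V
M(R, x) = -20 - 4*x² (M(R, x) = -4*(x*x + 5) = -4*(x² + 5) = -4*(5 + x²) = -20 - 4*x²)
r(o) = 36
395*(r(M(3, h(-1, -4))) + (14 + 3*8)) = 395*(36 + (14 + 3*8)) = 395*(36 + (14 + 24)) = 395*(36 + 38) = 395*74 = 29230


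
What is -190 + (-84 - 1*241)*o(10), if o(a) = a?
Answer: -3440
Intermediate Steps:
-190 + (-84 - 1*241)*o(10) = -190 + (-84 - 1*241)*10 = -190 + (-84 - 241)*10 = -190 - 325*10 = -190 - 3250 = -3440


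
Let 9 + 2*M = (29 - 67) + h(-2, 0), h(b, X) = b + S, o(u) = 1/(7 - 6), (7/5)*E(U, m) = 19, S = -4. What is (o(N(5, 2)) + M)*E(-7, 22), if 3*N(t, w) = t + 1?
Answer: -4845/14 ≈ -346.07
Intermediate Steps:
E(U, m) = 95/7 (E(U, m) = (5/7)*19 = 95/7)
N(t, w) = 1/3 + t/3 (N(t, w) = (t + 1)/3 = (1 + t)/3 = 1/3 + t/3)
o(u) = 1 (o(u) = 1/1 = 1)
h(b, X) = -4 + b (h(b, X) = b - 4 = -4 + b)
M = -53/2 (M = -9/2 + ((29 - 67) + (-4 - 2))/2 = -9/2 + (-38 - 6)/2 = -9/2 + (1/2)*(-44) = -9/2 - 22 = -53/2 ≈ -26.500)
(o(N(5, 2)) + M)*E(-7, 22) = (1 - 53/2)*(95/7) = -51/2*95/7 = -4845/14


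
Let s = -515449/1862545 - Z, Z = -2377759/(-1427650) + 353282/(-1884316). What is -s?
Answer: 31400969716767561/17894692026341725 ≈ 1.7548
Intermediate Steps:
Z = 71001540724/48038281025 (Z = -2377759*(-1/1427650) + 353282*(-1/1884316) = 2377759/1427650 - 176641/942158 = 71001540724/48038281025 ≈ 1.4780)
s = -31400969716767561/17894692026341725 (s = -515449/1862545 - 1*71001540724/48038281025 = -515449*1/1862545 - 71001540724/48038281025 = -515449/1862545 - 71001540724/48038281025 = -31400969716767561/17894692026341725 ≈ -1.7548)
-s = -1*(-31400969716767561/17894692026341725) = 31400969716767561/17894692026341725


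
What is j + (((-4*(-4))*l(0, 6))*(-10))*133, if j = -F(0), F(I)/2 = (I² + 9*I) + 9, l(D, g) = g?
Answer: -127698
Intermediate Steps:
F(I) = 18 + 2*I² + 18*I (F(I) = 2*((I² + 9*I) + 9) = 2*(9 + I² + 9*I) = 18 + 2*I² + 18*I)
j = -18 (j = -(18 + 2*0² + 18*0) = -(18 + 2*0 + 0) = -(18 + 0 + 0) = -1*18 = -18)
j + (((-4*(-4))*l(0, 6))*(-10))*133 = -18 + ((-4*(-4)*6)*(-10))*133 = -18 + ((16*6)*(-10))*133 = -18 + (96*(-10))*133 = -18 - 960*133 = -18 - 127680 = -127698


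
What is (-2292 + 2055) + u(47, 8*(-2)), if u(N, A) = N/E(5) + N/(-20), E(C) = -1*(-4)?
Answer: -1138/5 ≈ -227.60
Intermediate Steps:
E(C) = 4
u(N, A) = N/5 (u(N, A) = N/4 + N/(-20) = N*(1/4) + N*(-1/20) = N/4 - N/20 = N/5)
(-2292 + 2055) + u(47, 8*(-2)) = (-2292 + 2055) + (1/5)*47 = -237 + 47/5 = -1138/5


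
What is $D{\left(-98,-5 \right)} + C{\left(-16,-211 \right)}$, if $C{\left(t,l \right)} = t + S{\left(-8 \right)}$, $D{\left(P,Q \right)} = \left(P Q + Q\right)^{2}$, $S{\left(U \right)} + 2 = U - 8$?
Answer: $235191$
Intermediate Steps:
$S{\left(U \right)} = -10 + U$ ($S{\left(U \right)} = -2 + \left(U - 8\right) = -2 + \left(-8 + U\right) = -10 + U$)
$D{\left(P,Q \right)} = \left(Q + P Q\right)^{2}$
$C{\left(t,l \right)} = -18 + t$ ($C{\left(t,l \right)} = t - 18 = -18 + t$)
$D{\left(-98,-5 \right)} + C{\left(-16,-211 \right)} = \left(-5\right)^{2} \left(1 - 98\right)^{2} - 34 = 25 \left(-97\right)^{2} - 34 = 25 \cdot 9409 - 34 = 235225 - 34 = 235191$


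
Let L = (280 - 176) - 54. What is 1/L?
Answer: 1/50 ≈ 0.020000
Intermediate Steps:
L = 50 (L = 104 - 54 = 50)
1/L = 1/50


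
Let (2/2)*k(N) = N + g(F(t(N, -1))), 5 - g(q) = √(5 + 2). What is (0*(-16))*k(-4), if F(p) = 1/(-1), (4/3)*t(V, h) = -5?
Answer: 0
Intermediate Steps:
t(V, h) = -15/4 (t(V, h) = (¾)*(-5) = -15/4)
F(p) = -1
g(q) = 5 - √7 (g(q) = 5 - √(5 + 2) = 5 - √7)
k(N) = 5 + N - √7 (k(N) = N + (5 - √7) = 5 + N - √7)
(0*(-16))*k(-4) = (0*(-16))*(5 - 4 - √7) = 0*(1 - √7) = 0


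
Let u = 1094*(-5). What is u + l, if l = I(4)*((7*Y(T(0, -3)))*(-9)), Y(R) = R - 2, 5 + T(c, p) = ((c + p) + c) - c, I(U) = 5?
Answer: -2320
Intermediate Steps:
T(c, p) = -5 + c + p (T(c, p) = -5 + (((c + p) + c) - c) = -5 + ((p + 2*c) - c) = -5 + (c + p) = -5 + c + p)
Y(R) = -2 + R
u = -5470
l = 3150 (l = 5*((7*(-2 + (-5 + 0 - 3)))*(-9)) = 5*((7*(-2 - 8))*(-9)) = 5*((7*(-10))*(-9)) = 5*(-70*(-9)) = 5*630 = 3150)
u + l = -5470 + 3150 = -2320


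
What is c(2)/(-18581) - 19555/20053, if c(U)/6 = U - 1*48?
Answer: -357816827/372604793 ≈ -0.96031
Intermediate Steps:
c(U) = -288 + 6*U (c(U) = 6*(U - 1*48) = 6*(U - 48) = 6*(-48 + U) = -288 + 6*U)
c(2)/(-18581) - 19555/20053 = (-288 + 6*2)/(-18581) - 19555/20053 = (-288 + 12)*(-1/18581) - 19555*1/20053 = -276*(-1/18581) - 19555/20053 = 276/18581 - 19555/20053 = -357816827/372604793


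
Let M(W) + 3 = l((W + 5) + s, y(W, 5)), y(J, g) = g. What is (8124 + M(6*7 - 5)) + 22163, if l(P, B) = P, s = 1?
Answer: 30327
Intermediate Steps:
M(W) = 3 + W (M(W) = -3 + ((W + 5) + 1) = -3 + ((5 + W) + 1) = -3 + (6 + W) = 3 + W)
(8124 + M(6*7 - 5)) + 22163 = (8124 + (3 + (6*7 - 5))) + 22163 = (8124 + (3 + (42 - 5))) + 22163 = (8124 + (3 + 37)) + 22163 = (8124 + 40) + 22163 = 8164 + 22163 = 30327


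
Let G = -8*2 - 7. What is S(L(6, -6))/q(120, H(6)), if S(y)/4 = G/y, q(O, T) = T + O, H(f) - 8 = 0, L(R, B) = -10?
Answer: 23/320 ≈ 0.071875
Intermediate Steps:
H(f) = 8 (H(f) = 8 + 0 = 8)
G = -23 (G = -16 - 7 = -23)
q(O, T) = O + T
S(y) = -92/y (S(y) = 4*(-23/y) = -92/y)
S(L(6, -6))/q(120, H(6)) = (-92/(-10))/(120 + 8) = -92*(-⅒)/128 = (46/5)*(1/128) = 23/320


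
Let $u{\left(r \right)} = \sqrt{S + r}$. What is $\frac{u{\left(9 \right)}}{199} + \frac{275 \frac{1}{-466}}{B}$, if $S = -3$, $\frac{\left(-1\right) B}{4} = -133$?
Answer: $- \frac{275}{247912} + \frac{\sqrt{6}}{199} \approx 0.0112$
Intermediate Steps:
$B = 532$ ($B = \left(-4\right) \left(-133\right) = 532$)
$u{\left(r \right)} = \sqrt{-3 + r}$
$\frac{u{\left(9 \right)}}{199} + \frac{275 \frac{1}{-466}}{B} = \frac{\sqrt{-3 + 9}}{199} + \frac{275 \frac{1}{-466}}{532} = \sqrt{6} \cdot \frac{1}{199} + 275 \left(- \frac{1}{466}\right) \frac{1}{532} = \frac{\sqrt{6}}{199} - \frac{275}{247912} = - \frac{275}{247912} + \frac{\sqrt{6}}{199}$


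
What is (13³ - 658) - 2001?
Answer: -462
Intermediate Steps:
(13³ - 658) - 2001 = (2197 - 658) - 2001 = 1539 - 2001 = -462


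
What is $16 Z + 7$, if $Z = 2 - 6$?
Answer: $-57$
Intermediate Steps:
$Z = -4$ ($Z = 2 - 6 = -4$)
$16 Z + 7 = 16 \left(-4\right) + 7 = -64 + 7 = -57$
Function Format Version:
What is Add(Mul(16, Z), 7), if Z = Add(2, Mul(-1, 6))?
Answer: -57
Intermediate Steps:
Z = -4 (Z = Add(2, -6) = -4)
Add(Mul(16, Z), 7) = Add(Mul(16, -4), 7) = Add(-64, 7) = -57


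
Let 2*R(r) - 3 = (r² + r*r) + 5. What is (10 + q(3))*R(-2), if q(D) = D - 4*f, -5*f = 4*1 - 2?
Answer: 584/5 ≈ 116.80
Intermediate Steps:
R(r) = 4 + r² (R(r) = 3/2 + ((r² + r*r) + 5)/2 = 3/2 + ((r² + r²) + 5)/2 = 3/2 + (2*r² + 5)/2 = 3/2 + (5 + 2*r²)/2 = 3/2 + (5/2 + r²) = 4 + r²)
f = -⅖ (f = -(4*1 - 2)/5 = -(4 - 2)/5 = -⅕*2 = -⅖ ≈ -0.40000)
q(D) = 8/5 + D (q(D) = D - 4*(-⅖) = D + 8/5 = 8/5 + D)
(10 + q(3))*R(-2) = (10 + (8/5 + 3))*(4 + (-2)²) = (10 + 23/5)*(4 + 4) = (73/5)*8 = 584/5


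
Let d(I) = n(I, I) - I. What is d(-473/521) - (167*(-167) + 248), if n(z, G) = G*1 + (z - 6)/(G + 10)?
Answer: 130931818/4737 ≈ 27640.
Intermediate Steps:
n(z, G) = G + (-6 + z)/(10 + G)
d(I) = -I + (-6 + I² + 11*I)/(10 + I) (d(I) = (-6 + I + I² + 10*I)/(10 + I) - I = (-6 + I² + 11*I)/(10 + I) - I = -I + (-6 + I² + 11*I)/(10 + I))
d(-473/521) - (167*(-167) + 248) = (-6 - 473/521)/(10 - 473/521) - (167*(-167) + 248) = (-6 - 473*1/521)/(10 - 473*1/521) - (-27889 + 248) = (-6 - 473/521)/(10 - 473/521) - 1*(-27641) = -3599/521/(4737/521) + 27641 = (521/4737)*(-3599/521) + 27641 = -3599/4737 + 27641 = 130931818/4737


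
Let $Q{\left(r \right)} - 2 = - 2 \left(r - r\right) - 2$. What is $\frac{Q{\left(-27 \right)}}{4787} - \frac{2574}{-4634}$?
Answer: $\frac{1287}{2317} \approx 0.55546$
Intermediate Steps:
$Q{\left(r \right)} = 0$ ($Q{\left(r \right)} = 2 - \left(2 + 2 \left(r - r\right)\right) = 2 - 2 = 0$)
$\frac{Q{\left(-27 \right)}}{4787} - \frac{2574}{-4634} = \frac{0}{4787} - \frac{2574}{-4634} = 0 \cdot \frac{1}{4787} - - \frac{1287}{2317} = 0 + \frac{1287}{2317} = \frac{1287}{2317}$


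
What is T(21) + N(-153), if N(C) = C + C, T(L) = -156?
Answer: -462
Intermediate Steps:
N(C) = 2*C
T(21) + N(-153) = -156 + 2*(-153) = -156 - 306 = -462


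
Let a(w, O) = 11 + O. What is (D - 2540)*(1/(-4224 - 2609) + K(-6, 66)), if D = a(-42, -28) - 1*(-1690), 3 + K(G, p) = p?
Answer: -373224426/6833 ≈ -54621.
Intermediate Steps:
K(G, p) = -3 + p
D = 1673 (D = (11 - 28) - 1*(-1690) = -17 + 1690 = 1673)
(D - 2540)*(1/(-4224 - 2609) + K(-6, 66)) = (1673 - 2540)*(1/(-4224 - 2609) + (-3 + 66)) = -867*(1/(-6833) + 63) = -867*(-1/6833 + 63) = -867*430478/6833 = -373224426/6833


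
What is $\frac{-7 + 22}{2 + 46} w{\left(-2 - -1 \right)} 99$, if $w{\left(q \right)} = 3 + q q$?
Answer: $\frac{495}{4} \approx 123.75$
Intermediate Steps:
$w{\left(q \right)} = 3 + q^{2}$
$\frac{-7 + 22}{2 + 46} w{\left(-2 - -1 \right)} 99 = \frac{-7 + 22}{2 + 46} \left(3 + \left(-2 - -1\right)^{2}\right) 99 = \frac{15}{48} \left(3 + \left(-2 + 1\right)^{2}\right) 99 = 15 \cdot \frac{1}{48} \left(3 + \left(-1\right)^{2}\right) 99 = \frac{5 \left(3 + 1\right)}{16} \cdot 99 = \frac{5}{16} \cdot 4 \cdot 99 = \frac{5}{4} \cdot 99 = \frac{495}{4}$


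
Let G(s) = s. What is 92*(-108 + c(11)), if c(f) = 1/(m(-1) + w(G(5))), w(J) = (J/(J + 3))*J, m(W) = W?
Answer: -168176/17 ≈ -9892.7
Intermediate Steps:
w(J) = J²/(3 + J) (w(J) = (J/(3 + J))*J = J²/(3 + J))
c(f) = 8/17 (c(f) = 1/(-1 + 5²/(3 + 5)) = 1/(-1 + 25/8) = 1/(17/8) = 8/17)
92*(-108 + c(11)) = 92*(-108 + 8/17) = 92*(-1828/17) = -168176/17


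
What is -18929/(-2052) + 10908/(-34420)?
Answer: 157288241/17657460 ≈ 8.9077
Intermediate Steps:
-18929/(-2052) + 10908/(-34420) = -18929*(-1/2052) + 10908*(-1/34420) = 18929/2052 - 2727/8605 = 157288241/17657460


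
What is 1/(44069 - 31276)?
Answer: 1/12793 ≈ 7.8168e-5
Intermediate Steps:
1/(44069 - 31276) = 1/12793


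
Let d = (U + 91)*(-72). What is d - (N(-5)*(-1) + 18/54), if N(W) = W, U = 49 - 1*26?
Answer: -24640/3 ≈ -8213.3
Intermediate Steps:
U = 23 (U = 49 - 26 = 23)
d = -8208 (d = (23 + 91)*(-72) = 114*(-72) = -8208)
d - (N(-5)*(-1) + 18/54) = -8208 - (-5*(-1) + 18/54) = -8208 - (5 + (1/54)*18) = -8208 - (5 + ⅓) = -8208 - 1*16/3 = -8208 - 16/3 = -24640/3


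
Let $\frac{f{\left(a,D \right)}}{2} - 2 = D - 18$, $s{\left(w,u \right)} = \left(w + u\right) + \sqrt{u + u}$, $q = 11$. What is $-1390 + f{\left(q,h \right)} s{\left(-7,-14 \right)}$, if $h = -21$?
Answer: $164 - 148 i \sqrt{7} \approx 164.0 - 391.57 i$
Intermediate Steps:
$s{\left(w,u \right)} = u + w + \sqrt{2} \sqrt{u}$ ($s{\left(w,u \right)} = \left(u + w\right) + \sqrt{2 u} = \left(u + w\right) + \sqrt{2} \sqrt{u} = u + w + \sqrt{2} \sqrt{u}$)
$f{\left(a,D \right)} = -32 + 2 D$ ($f{\left(a,D \right)} = 4 + 2 \left(D - 18\right) = 4 + 2 \left(-18 + D\right) = 4 + \left(-36 + 2 D\right) = -32 + 2 D$)
$-1390 + f{\left(q,h \right)} s{\left(-7,-14 \right)} = -1390 + \left(-32 + 2 \left(-21\right)\right) \left(-14 - 7 + \sqrt{2} \sqrt{-14}\right) = -1390 + \left(-32 - 42\right) \left(-14 - 7 + \sqrt{2} i \sqrt{14}\right) = -1390 - 74 \left(-14 - 7 + 2 i \sqrt{7}\right) = -1390 - 74 \left(-21 + 2 i \sqrt{7}\right) = -1390 + \left(1554 - 148 i \sqrt{7}\right) = 164 - 148 i \sqrt{7}$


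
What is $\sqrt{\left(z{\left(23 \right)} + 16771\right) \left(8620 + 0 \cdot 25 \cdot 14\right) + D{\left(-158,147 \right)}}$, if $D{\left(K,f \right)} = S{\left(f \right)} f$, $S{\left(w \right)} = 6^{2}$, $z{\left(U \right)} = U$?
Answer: $6 \sqrt{4021377} \approx 12032.0$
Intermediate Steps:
$S{\left(w \right)} = 36$
$D{\left(K,f \right)} = 36 f$
$\sqrt{\left(z{\left(23 \right)} + 16771\right) \left(8620 + 0 \cdot 25 \cdot 14\right) + D{\left(-158,147 \right)}} = \sqrt{\left(23 + 16771\right) \left(8620 + 0 \cdot 25 \cdot 14\right) + 36 \cdot 147} = \sqrt{16794 \left(8620 + 0 \cdot 14\right) + 5292} = \sqrt{16794 \left(8620 + 0\right) + 5292} = \sqrt{16794 \cdot 8620 + 5292} = \sqrt{144764280 + 5292} = \sqrt{144769572} = 6 \sqrt{4021377}$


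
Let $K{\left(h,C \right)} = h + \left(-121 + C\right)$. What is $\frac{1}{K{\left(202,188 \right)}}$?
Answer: $\frac{1}{269} \approx 0.0037175$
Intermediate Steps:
$K{\left(h,C \right)} = -121 + C + h$
$\frac{1}{K{\left(202,188 \right)}} = \frac{1}{-121 + 188 + 202} = \frac{1}{269}$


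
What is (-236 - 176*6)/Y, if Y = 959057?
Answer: -1292/959057 ≈ -0.0013472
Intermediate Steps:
(-236 - 176*6)/Y = (-236 - 176*6)/959057 = (-236 - 1056)*(1/959057) = -1292*1/959057 = -1292/959057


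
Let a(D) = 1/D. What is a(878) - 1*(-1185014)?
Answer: 1040442293/878 ≈ 1.1850e+6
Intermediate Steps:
a(878) - 1*(-1185014) = 1/878 - 1*(-1185014) = 1/878 + 1185014 = 1040442293/878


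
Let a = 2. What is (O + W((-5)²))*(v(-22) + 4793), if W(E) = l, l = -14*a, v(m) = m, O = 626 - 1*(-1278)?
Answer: 8950396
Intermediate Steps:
O = 1904 (O = 626 + 1278 = 1904)
l = -28 (l = -14*2 = -28)
W(E) = -28
(O + W((-5)²))*(v(-22) + 4793) = (1904 - 28)*(-22 + 4793) = 1876*4771 = 8950396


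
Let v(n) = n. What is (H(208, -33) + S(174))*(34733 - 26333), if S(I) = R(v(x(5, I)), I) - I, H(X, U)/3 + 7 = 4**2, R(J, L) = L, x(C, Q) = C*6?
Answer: 226800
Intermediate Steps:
x(C, Q) = 6*C
H(X, U) = 27 (H(X, U) = -21 + 3*4**2 = -21 + 3*16 = -21 + 48 = 27)
S(I) = 0 (S(I) = I - I = 0)
(H(208, -33) + S(174))*(34733 - 26333) = (27 + 0)*(34733 - 26333) = 27*8400 = 226800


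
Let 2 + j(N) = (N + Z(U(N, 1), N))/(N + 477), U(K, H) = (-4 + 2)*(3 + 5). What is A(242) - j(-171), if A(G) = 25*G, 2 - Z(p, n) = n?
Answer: 925955/153 ≈ 6052.0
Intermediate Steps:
U(K, H) = -16 (U(K, H) = -2*8 = -16)
Z(p, n) = 2 - n
j(N) = -2 + 2/(477 + N) (j(N) = -2 + (N + (2 - N))/(N + 477) = -2 + 2/(477 + N))
A(242) - j(-171) = 25*242 - 2*(-476 - 1*(-171))/(477 - 171) = 6050 - 2*(-476 + 171)/306 = 6050 - 2*(-305)/306 = 6050 - 1*(-305/153) = 6050 + 305/153 = 925955/153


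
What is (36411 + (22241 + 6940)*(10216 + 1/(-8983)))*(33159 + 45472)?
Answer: 210595598173678200/8983 ≈ 2.3444e+13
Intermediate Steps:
(36411 + (22241 + 6940)*(10216 + 1/(-8983)))*(33159 + 45472) = (36411 + 29181*(10216 - 1/8983))*78631 = (36411 + 29181*(91770327/8983))*78631 = (36411 + 2677949912187/8983)*78631 = (2678276992200/8983)*78631 = 210595598173678200/8983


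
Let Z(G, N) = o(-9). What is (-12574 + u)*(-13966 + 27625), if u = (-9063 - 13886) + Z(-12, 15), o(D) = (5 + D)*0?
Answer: -485208657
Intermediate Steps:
o(D) = 0
Z(G, N) = 0
u = -22949 (u = (-9063 - 13886) + 0 = -22949 + 0 = -22949)
(-12574 + u)*(-13966 + 27625) = (-12574 - 22949)*(-13966 + 27625) = -35523*13659 = -485208657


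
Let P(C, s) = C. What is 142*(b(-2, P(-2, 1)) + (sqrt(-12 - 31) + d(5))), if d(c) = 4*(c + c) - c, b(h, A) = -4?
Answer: 4402 + 142*I*sqrt(43) ≈ 4402.0 + 931.16*I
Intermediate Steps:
d(c) = 7*c (d(c) = 4*(2*c) - c = 8*c - c = 7*c)
142*(b(-2, P(-2, 1)) + (sqrt(-12 - 31) + d(5))) = 142*(-4 + (sqrt(-12 - 31) + 7*5)) = 142*(-4 + (sqrt(-43) + 35)) = 142*(-4 + (I*sqrt(43) + 35)) = 142*(-4 + (35 + I*sqrt(43))) = 142*(31 + I*sqrt(43)) = 4402 + 142*I*sqrt(43)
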